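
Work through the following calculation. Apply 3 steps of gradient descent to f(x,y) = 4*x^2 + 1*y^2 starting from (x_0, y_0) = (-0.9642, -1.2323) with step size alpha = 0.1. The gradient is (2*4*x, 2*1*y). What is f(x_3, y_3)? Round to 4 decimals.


Gradient descent on f(x,y) = 4*x^2 + 1*y^2.
Starting point: (-0.9642, -1.2323), alpha = 0.1
Step 1: grad_x = 2*4*-0.9642 = -7.7136, grad_y = 2*1*-1.2323 = -2.4646
  x_1 = -0.9642 - 0.1*-7.7136 = -0.1928
  y_1 = -1.2323 - 0.1*-2.4646 = -0.9858
Step 2: grad_x = 2*4*-0.1928 = -1.5427, grad_y = 2*1*-0.9858 = -1.9717
  x_2 = -0.1928 - 0.1*-1.5427 = -0.0386
  y_2 = -0.9858 - 0.1*-1.9717 = -0.7887
Step 3: grad_x = 2*4*-0.0386 = -0.3085, grad_y = 2*1*-0.7887 = -1.5773
  x_3 = -0.0386 - 0.1*-0.3085 = -0.0077
  y_3 = -0.7887 - 0.1*-1.5773 = -0.6309
f(-0.0077, -0.6309) = 4*(-0.0077)^2 + 1*(-0.6309)^2 = 0.3983


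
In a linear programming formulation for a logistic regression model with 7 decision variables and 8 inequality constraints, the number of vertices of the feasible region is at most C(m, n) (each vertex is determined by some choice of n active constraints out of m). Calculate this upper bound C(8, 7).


Each vertex corresponds to some choice of n active constraints out of m, so the number of vertices is at most C(m, n) = m! / (n!(m-n)!).
m = 8, n = 7
Numerator: 8 * 7 * 6 * 5 * 4 * 3 * 2
Denominator: 7! = 5040
C(8, 7) = 8


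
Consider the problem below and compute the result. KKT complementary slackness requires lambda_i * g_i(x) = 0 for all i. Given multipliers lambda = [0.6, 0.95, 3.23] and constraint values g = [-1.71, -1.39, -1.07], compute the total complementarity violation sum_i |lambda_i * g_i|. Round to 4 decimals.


KKT complementary slackness check:
lambda_1 * g_1 = 0.6 * -1.71 = -1.026
lambda_2 * g_2 = 0.95 * -1.39 = -1.3205
lambda_3 * g_3 = 3.23 * -1.07 = -3.4561
Total violation = 1.026 + 1.3205 + 3.4561 = 5.8026


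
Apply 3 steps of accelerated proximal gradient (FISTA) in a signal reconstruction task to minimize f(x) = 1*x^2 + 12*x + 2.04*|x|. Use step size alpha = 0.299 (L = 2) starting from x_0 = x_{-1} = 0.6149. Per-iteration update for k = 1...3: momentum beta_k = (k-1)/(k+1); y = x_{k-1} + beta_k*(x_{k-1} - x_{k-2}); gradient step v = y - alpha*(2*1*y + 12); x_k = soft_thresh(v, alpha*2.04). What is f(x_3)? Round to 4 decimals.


FISTA on f(x) = 1*x^2 + 12*x + 2.04*|x|
L = 2, alpha = 0.299
Iteration 1: beta = 0.0, y = 0.6149 + 0.0*(0.6149 - 0.6149) = 0.6149
  grad(y) = 13.2298, v = y - alpha*grad = -3.3408
  prox(v) = soft_thresh(-3.3408, 0.61) = -2.7309
Iteration 2: beta = 0.3333, y = -2.7309 + 0.3333*(-2.7309 - 0.6149) = -3.8461
  grad(y) = 4.3078, v = y - alpha*grad = -5.1341
  prox(v) = soft_thresh(-5.1341, 0.61) = -4.5242
Iteration 3: beta = 0.5, y = -4.5242 + 0.5*(-4.5242 + 2.7309) = -5.4208
  grad(y) = 1.1583, v = y - alpha*grad = -5.7672
  prox(v) = soft_thresh(-5.7672, 0.61) = -5.1572
f(x_3) = 1*(-5.1572)^2 + 12*(-5.1572) + 2.04*|-5.1572| = -24.769


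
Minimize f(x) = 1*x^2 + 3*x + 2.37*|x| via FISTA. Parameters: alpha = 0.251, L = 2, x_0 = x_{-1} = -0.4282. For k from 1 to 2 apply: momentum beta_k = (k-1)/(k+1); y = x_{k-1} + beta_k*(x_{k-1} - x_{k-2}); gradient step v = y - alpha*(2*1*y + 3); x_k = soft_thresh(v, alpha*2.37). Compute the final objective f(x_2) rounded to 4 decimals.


FISTA on f(x) = 1*x^2 + 3*x + 2.37*|x|
L = 2, alpha = 0.251
Iteration 1: beta = 0.0, y = -0.4282 + 0.0*(-0.4282 + 0.4282) = -0.4282
  grad(y) = 2.1436, v = y - alpha*grad = -0.9662
  prox(v) = soft_thresh(-0.9662, 0.5949) = -0.3714
Iteration 2: beta = 0.3333, y = -0.3714 + 0.3333*(-0.3714 + 0.4282) = -0.3524
  grad(y) = 2.2951, v = y - alpha*grad = -0.9285
  prox(v) = soft_thresh(-0.9285, 0.5949) = -0.3336
f(x_2) = 1*(-0.3336)^2 + 3*(-0.3336) + 2.37*|-0.3336| = -0.0989


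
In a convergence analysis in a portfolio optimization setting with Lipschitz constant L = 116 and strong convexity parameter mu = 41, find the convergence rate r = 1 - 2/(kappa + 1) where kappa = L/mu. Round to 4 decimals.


Step 1: Compute the condition number.
kappa = L/mu = 116/41 = 2.8293
Step 2: Compute the convergence rate.
r = 1 - 2/(kappa + 1) = 1 - 2*mu/(L + mu) = (L - mu)/(L + mu) = 75/157 = 0.4777


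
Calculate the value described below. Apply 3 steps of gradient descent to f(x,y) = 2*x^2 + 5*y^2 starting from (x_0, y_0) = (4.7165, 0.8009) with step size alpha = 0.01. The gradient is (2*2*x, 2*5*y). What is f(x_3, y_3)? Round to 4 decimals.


Gradient descent on f(x,y) = 2*x^2 + 5*y^2.
Starting point: (4.7165, 0.8009), alpha = 0.01
Step 1: grad_x = 2*2*4.7165 = 18.866, grad_y = 2*5*0.8009 = 8.009
  x_1 = 4.7165 - 0.01*18.866 = 4.5278
  y_1 = 0.8009 - 0.01*8.009 = 0.7208
Step 2: grad_x = 2*2*4.5278 = 18.1114, grad_y = 2*5*0.7208 = 7.2081
  x_2 = 4.5278 - 0.01*18.1114 = 4.3467
  y_2 = 0.7208 - 0.01*7.2081 = 0.6487
Step 3: grad_x = 2*2*4.3467 = 17.3869, grad_y = 2*5*0.6487 = 6.4873
  x_3 = 4.3467 - 0.01*17.3869 = 4.1729
  y_3 = 0.6487 - 0.01*6.4873 = 0.5839
f(4.1729, 0.5839) = 2*4.1729^2 + 5*0.5839^2 = 36.5299


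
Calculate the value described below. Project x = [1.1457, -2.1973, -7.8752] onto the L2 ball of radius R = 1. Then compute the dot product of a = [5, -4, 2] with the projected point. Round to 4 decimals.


Step 1: Compute ||x|| (intermediates to 6 decimals).
||x|| = sqrt(1.1457^2 + (-2.1973)^2 + (-7.8752)^2) = 8.255879
Step 2: Project.
Since ||x|| > R, scale = R/||x|| = 1/8.255879 = 0.121126, proj(x) = scale * x
proj(x) = [0.138774, -0.26615, -0.953891]
Step 3: Dot product.
a^T * proj(x) = 5*0.138774 - 4*(-0.26615) + 2*(-0.953891) = -0.1493


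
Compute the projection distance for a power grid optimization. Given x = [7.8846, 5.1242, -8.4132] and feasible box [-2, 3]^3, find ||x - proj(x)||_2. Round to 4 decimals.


Project each component onto [-2, 3].
clip(7.8846) = 3.0, clip(5.1242) = 3.0, clip(-8.4132) = -2.0
Projection = [3.0, 3.0, -2.0]
Squared diffs: [23.8593, 4.5122, 41.1291]
Distance = sqrt(69.5006) = 8.3367


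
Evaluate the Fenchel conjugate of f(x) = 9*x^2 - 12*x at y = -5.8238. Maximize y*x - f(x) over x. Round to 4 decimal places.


f*(y) = sup_x {y*x - a*x^2 - b*x} = sup_x {(y-b)*x - a*x^2}
FOC: (y - b) - 2a*x = 0 => x* = (y - b)/(2a)
x* = (-5.8238 + 12)/(2*9) = 0.3431
f*(-5.8238) = (y-b)^2/(4a) = (-5.8238 + 12)^2/(4*9)
= 38.1454/36 = 1.0596


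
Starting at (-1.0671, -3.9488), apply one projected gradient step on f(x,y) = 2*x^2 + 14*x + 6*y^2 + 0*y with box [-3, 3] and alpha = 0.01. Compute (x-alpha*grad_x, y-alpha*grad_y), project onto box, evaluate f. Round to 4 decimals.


Step 1: Compute gradient at (-1.0671, -3.9488).
grad_x = 2*2*-1.0671 + 14 = 9.7316
grad_y = 2*6*-3.9488 + 0 = -47.3856
Step 2: Gradient step.
x_raw = -1.0671 - 0.01*9.7316 = -1.1644
y_raw = -3.9488 - 0.01*-47.3856 = -3.4749
Step 3: Project onto [-3, 3].
x_proj = clip(-1.1644) = -1.1644
y_proj = clip(-3.4749) = -3.0
Step 4: Evaluate f.
f(-1.1644, -3.0) = 40.4099


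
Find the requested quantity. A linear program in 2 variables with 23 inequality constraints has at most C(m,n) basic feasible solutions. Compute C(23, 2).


Each vertex corresponds to some choice of n active constraints out of m, so the number of vertices is at most C(m, n) = m! / (n!(m-n)!).
m = 23, n = 2
Numerator: 23 * 22
Denominator: 2! = 2
C(23, 2) = 253


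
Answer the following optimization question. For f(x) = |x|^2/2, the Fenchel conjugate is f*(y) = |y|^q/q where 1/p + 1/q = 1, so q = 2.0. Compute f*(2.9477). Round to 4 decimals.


The conjugate exponent q satisfies 1/p + 1/q = 1.
p = 2, so q = 2/(2 - 1) = 2.0
|y|^q = 2.9477^2.0 = 8.6889
f*(2.9477) = 8.6889 / 2.0 = 4.3445


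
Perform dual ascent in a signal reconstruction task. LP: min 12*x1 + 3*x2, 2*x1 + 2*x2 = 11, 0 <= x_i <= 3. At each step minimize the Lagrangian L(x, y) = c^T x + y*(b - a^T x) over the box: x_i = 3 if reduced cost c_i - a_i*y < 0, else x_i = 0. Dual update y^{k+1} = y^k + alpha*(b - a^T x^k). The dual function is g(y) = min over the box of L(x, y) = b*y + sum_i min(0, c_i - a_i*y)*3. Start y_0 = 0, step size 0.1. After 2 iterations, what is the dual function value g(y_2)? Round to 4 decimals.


Dual ascent for LP: min 12*x1 + 3*x2, 2*x1 + 2*x2 = 11, 0 <= x_i <= 3
Step 1: y^k = 0.0, reduced costs: (12.0, 3.0)
  x^k = (0.0, 0.0), subgradient = b - a^T x = 11.0
  y^{k+1} = 0.0 + 0.1*11.0 = 1.1
Step 2: y^k = 1.1, reduced costs: (9.8, 0.8)
  x^k = (0.0, 0.0), subgradient = b - a^T x = 11.0
  y^{k+1} = 1.1 + 0.1*11.0 = 2.2
Dual objective at y_2 = 2.2: reduced costs (7.6, -1.4), box minimizer x = (0.0, 3.0)
g(y_2) = b*y + (c1 - a1*y)*x1 + (c2 - a2*y)*x2 = 11*2.2 + 7.6*0.0 + (-1.4)*3.0 = 24.2 + 0.0 - 4.2 = 20.0


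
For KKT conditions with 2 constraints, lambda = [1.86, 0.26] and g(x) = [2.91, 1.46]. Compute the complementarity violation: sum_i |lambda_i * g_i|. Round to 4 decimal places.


KKT complementary slackness check:
lambda_1 * g_1 = 1.86 * 2.91 = 5.4126
lambda_2 * g_2 = 0.26 * 1.46 = 0.3796
Total violation = 5.4126 + 0.3796 = 5.7922


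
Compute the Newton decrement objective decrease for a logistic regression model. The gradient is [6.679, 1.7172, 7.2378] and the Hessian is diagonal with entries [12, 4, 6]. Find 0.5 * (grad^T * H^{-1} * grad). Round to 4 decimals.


Step 1: H is diagonal, so H^(-1) * g = [0.5566, 0.4293, 1.2063].
Step 2: g^T H^(-1) g = sum_i g_i^2 / H_ii
  = (6.679)^2/12 + (1.7172)^2/4 + (7.2378)^2/6
  = 3.7174 + 0.7372 + 8.731 = 13.1856
Step 3: Objective decrease = 0.5 * g^T H^(-1) g = 6.5928


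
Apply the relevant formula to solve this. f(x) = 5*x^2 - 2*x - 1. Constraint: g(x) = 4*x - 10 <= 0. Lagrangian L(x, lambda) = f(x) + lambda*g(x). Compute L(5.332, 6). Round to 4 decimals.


Step 1: Evaluate f(x).
f(5.332) = 5*5.332^2 - 2*5.332 - 1 = 130.4871
Step 2: Evaluate g(x).
g(5.332) = 4*5.332 - 10 = 11.328
Step 3: Compute Lagrangian.
L = 130.4871 + 6*11.328 = 198.4551


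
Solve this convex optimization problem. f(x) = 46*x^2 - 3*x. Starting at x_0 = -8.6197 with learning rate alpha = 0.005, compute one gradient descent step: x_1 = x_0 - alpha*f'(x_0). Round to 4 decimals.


We compute the gradient at x_0 and apply the update.
f'(x) = 92*x - 3
f'(-8.6197) = 92*-8.6197 - 3 = -796.0124
x_1 = -8.6197 - 0.005*-796.0124 = -4.6396


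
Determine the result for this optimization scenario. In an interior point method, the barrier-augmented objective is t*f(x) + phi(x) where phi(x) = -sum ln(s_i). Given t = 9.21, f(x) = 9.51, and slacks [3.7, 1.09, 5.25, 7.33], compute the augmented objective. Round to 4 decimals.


Step 1: Compute log-barrier.
ln values: [1.3083, 0.0862, 1.6582, 1.992]
phi = -(1.3083 + 0.0862 + 1.6582 + 1.992) = -5.0447
Step 2: Compute augmented objective.
t*f(x) = 9.21*9.51 = 87.5871
Total = 87.5871 - 5.0447 = 82.5424


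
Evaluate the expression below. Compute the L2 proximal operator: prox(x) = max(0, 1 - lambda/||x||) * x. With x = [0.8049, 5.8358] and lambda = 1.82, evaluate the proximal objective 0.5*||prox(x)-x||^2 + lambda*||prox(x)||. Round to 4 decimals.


Step 1: Compute ||x||.
||x|| = 5.891
Step 2: Compute scaling factor.
scale = max(0, 1 - 1.82/5.891) = 0.6911
Step 3: prox(x) = [0.5562, 4.0329]
||prox(x)|| = 4.071
Step 4: Proximal objective.
0.5*||prox-x||^2 = 1.6562
lambda*||prox|| = 7.4092
Total = 9.0655


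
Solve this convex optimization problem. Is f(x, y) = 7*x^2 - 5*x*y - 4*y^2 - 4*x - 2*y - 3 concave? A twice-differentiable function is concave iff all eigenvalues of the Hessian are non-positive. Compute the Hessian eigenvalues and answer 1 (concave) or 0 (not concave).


The Hessian of f(x,y) = 7*x^2 - 5*x*y - 4*y^2 - 4*x - 2*y - 3 is:
H = [[14, -5], [-5, -8]]
Trace = 14 - 8 = 6
Determinant = 14*-8 - (-5)^2 = -137
Discriminant = (6)^2 - 4*-137 = 584.0
Eigenvalues: lambda_1 = -9.083, lambda_2 = 15.083
The function is not concave.

0


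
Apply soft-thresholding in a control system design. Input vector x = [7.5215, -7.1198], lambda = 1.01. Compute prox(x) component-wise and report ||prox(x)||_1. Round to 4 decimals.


Soft-thresholding with lambda = 1.01:
prox(7.5215) = sign(7.5215)*max(|7.5215| - 1.01, 0) = 6.5115
prox(-7.1198) = sign(-7.1198)*max(|-7.1198| - 1.01, 0) = -6.1098
prox(x) = [6.5115, -6.1098]
||prox(x)||_1 = 6.5115 + 6.1098 = 12.6213


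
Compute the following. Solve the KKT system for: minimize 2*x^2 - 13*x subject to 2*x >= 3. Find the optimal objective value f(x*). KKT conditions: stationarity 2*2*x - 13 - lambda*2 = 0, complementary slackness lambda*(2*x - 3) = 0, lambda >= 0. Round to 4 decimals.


Step 1: Try lambda = 0 (constraint inactive).
Stationarity: 2*2*x - 13 = 0
x* = 13/(2*2) = 3.25
Check constraint: 2*3.25 = 6.5 >= 3 -- satisfied.
Step 2: Compute optimal value.
f(x*) = 2*3.25^2 - 13*3.25 = -21.125


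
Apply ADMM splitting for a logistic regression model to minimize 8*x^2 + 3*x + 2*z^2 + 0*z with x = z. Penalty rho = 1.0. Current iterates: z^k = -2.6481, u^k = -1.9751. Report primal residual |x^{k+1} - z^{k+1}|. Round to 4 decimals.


ADMM iteration with rho = 1.0, z^k = -2.6481, u^k = -1.9751
Step 1: x-update.
Minimize 8*x^2 + 3*x + (1.0/2)*(x + 2.6481 - 1.9751)^2
FOC: (2*8 + 1.0)*x = -3 + 1.0*(-2.6481 + 1.9751)
x^{k+1} = -0.2161
Step 2: z-update.
Minimize 2*z^2 + 0*z + (1.0/2)*(-0.2161 - z - 1.9751)^2
FOC: (2*2 + 1.0)*z = 0 + 1.0*(-0.2161 - 1.9751)
z^{k+1} = -0.4382
Step 3: u-update.
u^{k+1} = -1.9751 - 0.2161 + 0.4382 = -1.7529
Step 4: Primal residual = |-0.2161 + 0.4382| = 0.2222


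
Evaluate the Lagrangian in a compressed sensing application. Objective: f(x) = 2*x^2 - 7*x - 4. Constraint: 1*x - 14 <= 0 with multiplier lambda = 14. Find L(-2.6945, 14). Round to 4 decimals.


Step 1: Evaluate f(x).
f(-2.6945) = 2*(-2.6945)^2 - 7*(-2.6945) - 4 = 29.3822
Step 2: Evaluate g(x).
g(-2.6945) = 1*-2.6945 - 14 = -16.6945
Step 3: Compute Lagrangian.
L = 29.3822 + 14*-16.6945 = -204.3408


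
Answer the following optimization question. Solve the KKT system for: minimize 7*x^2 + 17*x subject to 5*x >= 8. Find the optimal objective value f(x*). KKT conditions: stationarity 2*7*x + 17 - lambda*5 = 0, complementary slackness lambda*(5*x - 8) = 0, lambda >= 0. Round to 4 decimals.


Step 1: Try lambda = 0 (constraint inactive).
x_unc = -17/(2*7) = -1.2143
Check: 5*-1.2143 = -6.0715 < 8 -- violated!
Step 2: Constraint must be active: 5*x = 8
x* = 8/5 = 1.6
lambda = (2*7*1.6 + 17)/5 = 7.88
Step 3: Compute optimal value.
f(x*) = 7*1.6^2 + 17*1.6 = 45.12


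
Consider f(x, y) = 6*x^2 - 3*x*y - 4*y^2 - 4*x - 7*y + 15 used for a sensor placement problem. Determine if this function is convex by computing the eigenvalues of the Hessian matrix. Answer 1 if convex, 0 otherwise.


The Hessian of f(x,y) = 6*x^2 - 3*x*y - 4*y^2 - 4*x - 7*y + 15 is:
H = [[12, -3], [-3, -8]]
Trace = 12 - 8 = 4
Determinant = 12*-8 - (-3)^2 = -105
Discriminant = (4)^2 - 4*-105 = 436.0
Eigenvalues: lambda_1 = -8.4403, lambda_2 = 12.4403
The function is not convex.

0


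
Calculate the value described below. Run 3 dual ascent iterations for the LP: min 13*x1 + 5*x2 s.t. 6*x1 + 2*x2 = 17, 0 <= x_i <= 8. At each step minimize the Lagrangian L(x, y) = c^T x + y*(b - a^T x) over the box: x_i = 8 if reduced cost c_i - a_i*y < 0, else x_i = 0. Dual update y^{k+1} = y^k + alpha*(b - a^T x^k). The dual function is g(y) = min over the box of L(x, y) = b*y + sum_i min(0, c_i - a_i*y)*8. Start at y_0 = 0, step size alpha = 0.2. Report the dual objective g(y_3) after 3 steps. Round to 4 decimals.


Dual ascent for LP: min 13*x1 + 5*x2, 6*x1 + 2*x2 = 17, 0 <= x_i <= 8
Step 1: y^k = 0.0, reduced costs: (13.0, 5.0)
  x^k = (0.0, 0.0), subgradient = b - a^T x = 17.0
  y^{k+1} = 0.0 + 0.2*17.0 = 3.4
Step 2: y^k = 3.4, reduced costs: (-7.4, -1.8)
  x^k = (8.0, 8.0), subgradient = b - a^T x = -47.0
  y^{k+1} = 3.4 + 0.2*-47.0 = -6.0
Step 3: y^k = -6.0, reduced costs: (49.0, 17.0)
  x^k = (0.0, 0.0), subgradient = b - a^T x = 17.0
  y^{k+1} = -6.0 + 0.2*17.0 = -2.6
Dual objective at y_3 = -2.6: reduced costs (28.6, 10.2), box minimizer x = (0.0, 0.0)
g(y_3) = b*y + (c1 - a1*y)*x1 + (c2 - a2*y)*x2 = 17*(-2.6) + 28.6*0.0 + 10.2*0.0 = -44.2 + 0.0 + 0.0 = -44.2


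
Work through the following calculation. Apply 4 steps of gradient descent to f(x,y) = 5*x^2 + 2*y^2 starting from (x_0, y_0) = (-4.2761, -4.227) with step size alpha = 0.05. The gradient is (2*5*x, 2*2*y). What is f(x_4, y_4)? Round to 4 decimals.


Gradient descent on f(x,y) = 5*x^2 + 2*y^2.
Starting point: (-4.2761, -4.227), alpha = 0.05
Step 1: grad_x = 2*5*-4.2761 = -42.761, grad_y = 2*2*-4.227 = -16.908
  x_1 = -4.2761 - 0.05*-42.761 = -2.1381
  y_1 = -4.227 - 0.05*-16.908 = -3.3816
Step 2: grad_x = 2*5*-2.1381 = -21.3805, grad_y = 2*2*-3.3816 = -13.5264
  x_2 = -2.1381 - 0.05*-21.3805 = -1.069
  y_2 = -3.3816 - 0.05*-13.5264 = -2.7053
Step 3: grad_x = 2*5*-1.069 = -10.6903, grad_y = 2*2*-2.7053 = -10.8211
  x_3 = -1.069 - 0.05*-10.6903 = -0.5345
  y_3 = -2.7053 - 0.05*-10.8211 = -2.1642
Step 4: grad_x = 2*5*-0.5345 = -5.3451, grad_y = 2*2*-2.1642 = -8.6569
  x_4 = -0.5345 - 0.05*-5.3451 = -0.2673
  y_4 = -2.1642 - 0.05*-8.6569 = -1.7314
f(-0.2673, -1.7314) = 5*(-0.2673)^2 + 2*(-1.7314)^2 = 6.3525


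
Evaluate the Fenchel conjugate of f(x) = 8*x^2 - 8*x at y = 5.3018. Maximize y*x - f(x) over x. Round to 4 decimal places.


f*(y) = sup_x {y*x - a*x^2 - b*x} = sup_x {(y-b)*x - a*x^2}
FOC: (y - b) - 2a*x = 0 => x* = (y - b)/(2a)
x* = (5.3018 + 8)/(2*8) = 0.8314
f*(5.3018) = (y-b)^2/(4a) = (5.3018 + 8)^2/(4*8)
= 176.9379/32 = 5.5293


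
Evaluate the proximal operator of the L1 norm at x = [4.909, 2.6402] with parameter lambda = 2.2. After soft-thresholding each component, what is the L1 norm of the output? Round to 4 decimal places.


Soft-thresholding with lambda = 2.2:
prox(4.909) = sign(4.909)*max(|4.909| - 2.2, 0) = 2.709
prox(2.6402) = sign(2.6402)*max(|2.6402| - 2.2, 0) = 0.4402
prox(x) = [2.709, 0.4402]
||prox(x)||_1 = 2.709 + 0.4402 = 3.1492


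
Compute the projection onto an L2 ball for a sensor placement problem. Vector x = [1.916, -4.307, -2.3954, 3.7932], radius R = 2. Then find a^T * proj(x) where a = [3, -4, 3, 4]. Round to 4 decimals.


Step 1: Compute ||x|| (intermediates to 6 decimals).
||x|| = sqrt(1.916^2 + (-4.307)^2 + (-2.3954)^2 + 3.7932^2) = 6.507504
Step 2: Project.
Since ||x|| > R, scale = R/||x|| = 2/6.507504 = 0.307337, proj(x) = scale * x
proj(x) = [0.588858, -1.3237, -0.736195, 1.165791]
Step 3: Dot product.
a^T * proj(x) = 3*0.588858 - 4*(-1.3237) + 3*(-0.736195) + 4*1.165791 = 9.516


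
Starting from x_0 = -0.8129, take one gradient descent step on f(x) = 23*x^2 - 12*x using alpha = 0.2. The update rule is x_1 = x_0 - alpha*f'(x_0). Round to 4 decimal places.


We compute the gradient at x_0 and apply the update.
f'(x) = 46*x - 12
f'(-0.8129) = 46*-0.8129 - 12 = -49.3934
x_1 = -0.8129 - 0.2*-49.3934 = 9.0658


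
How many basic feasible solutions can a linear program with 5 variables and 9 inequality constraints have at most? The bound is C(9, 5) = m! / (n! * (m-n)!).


Each vertex corresponds to some choice of n active constraints out of m, so the number of vertices is at most C(m, n) = m! / (n!(m-n)!).
m = 9, n = 5
Numerator: 9 * 8 * 7 * 6 * 5
Denominator: 5! = 120
C(9, 5) = 126


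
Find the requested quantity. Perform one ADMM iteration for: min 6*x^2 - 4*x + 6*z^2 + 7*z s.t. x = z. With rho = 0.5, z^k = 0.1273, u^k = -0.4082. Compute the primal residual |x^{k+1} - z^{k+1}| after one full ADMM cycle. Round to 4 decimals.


ADMM iteration with rho = 0.5, z^k = 0.1273, u^k = -0.4082
Step 1: x-update.
Minimize 6*x^2 - 4*x + (0.5/2)*(x - 0.1273 - 0.4082)^2
FOC: (2*6 + 0.5)*x = 4 + 0.5*(0.1273 + 0.4082)
x^{k+1} = 0.3414
Step 2: z-update.
Minimize 6*z^2 + 7*z + (0.5/2)*(0.3414 - z - 0.4082)^2
FOC: (2*6 + 0.5)*z = -7 + 0.5*(0.3414 - 0.4082)
z^{k+1} = -0.5627
Step 3: u-update.
u^{k+1} = -0.4082 + 0.3414 + 0.5627 = 0.4959
Step 4: Primal residual = |0.3414 + 0.5627| = 0.9041


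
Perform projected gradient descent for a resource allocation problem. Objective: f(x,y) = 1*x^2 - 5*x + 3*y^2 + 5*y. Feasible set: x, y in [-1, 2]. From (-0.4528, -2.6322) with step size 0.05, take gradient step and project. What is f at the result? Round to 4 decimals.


Step 1: Compute gradient at (-0.4528, -2.6322).
grad_x = 2*1*-0.4528 - 5 = -5.9056
grad_y = 2*3*-2.6322 + 5 = -10.7932
Step 2: Gradient step.
x_raw = -0.4528 - 0.05*-5.9056 = -0.1575
y_raw = -2.6322 - 0.05*-10.7932 = -2.0925
Step 3: Project onto [-1, 2].
x_proj = clip(-0.1575) = -0.1575
y_proj = clip(-2.0925) = -1.0
Step 4: Evaluate f.
f(-0.1575, -1.0) = -1.1876


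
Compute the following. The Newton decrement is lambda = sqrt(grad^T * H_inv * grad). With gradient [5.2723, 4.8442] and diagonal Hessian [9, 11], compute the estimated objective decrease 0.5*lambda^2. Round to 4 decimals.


Step 1: H is diagonal, so H^(-1) * g = [0.5858, 0.4404].
Step 2: g^T H^(-1) g = sum_i g_i^2 / H_ii
  = (5.2723)^2/9 + (4.8442)^2/11
  = 3.0886 + 2.1333 = 5.2219
Step 3: Objective decrease = 0.5 * g^T H^(-1) g = 2.6109


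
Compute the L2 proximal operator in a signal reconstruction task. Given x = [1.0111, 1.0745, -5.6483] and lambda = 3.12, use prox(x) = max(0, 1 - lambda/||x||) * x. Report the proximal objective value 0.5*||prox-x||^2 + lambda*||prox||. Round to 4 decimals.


Step 1: Compute ||x||.
||x|| = 5.8378
Step 2: Compute scaling factor.
scale = max(0, 1 - 3.12/5.8378) = 0.4656
Step 3: prox(x) = [0.4707, 0.5002, -2.6296]
||prox(x)|| = 2.7178
Step 4: Proximal objective.
0.5*||prox-x||^2 = 4.8672
lambda*||prox|| = 8.4795
Total = 13.3468


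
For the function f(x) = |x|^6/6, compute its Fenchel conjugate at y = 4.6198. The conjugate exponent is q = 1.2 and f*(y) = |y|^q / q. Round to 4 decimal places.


The conjugate exponent q satisfies 1/p + 1/q = 1.
p = 6, so q = 6/(6 - 1) = 1.2
|y|^q = 4.6198^1.2 = 6.274
f*(4.6198) = 6.274 / 1.2 = 5.2284


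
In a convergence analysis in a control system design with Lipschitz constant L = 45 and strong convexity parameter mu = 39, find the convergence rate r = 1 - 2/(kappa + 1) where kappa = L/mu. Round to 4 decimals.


Step 1: Compute the condition number.
kappa = L/mu = 45/39 = 1.1538
Step 2: Compute the convergence rate.
r = 1 - 2/(kappa + 1) = 1 - 2*mu/(L + mu) = (L - mu)/(L + mu) = 6/84 = 0.0714


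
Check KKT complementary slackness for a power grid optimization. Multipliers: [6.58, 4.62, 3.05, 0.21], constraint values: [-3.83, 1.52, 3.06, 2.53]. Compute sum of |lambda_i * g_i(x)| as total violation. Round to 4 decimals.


KKT complementary slackness check:
lambda_1 * g_1 = 6.58 * -3.83 = -25.2014
lambda_2 * g_2 = 4.62 * 1.52 = 7.0224
lambda_3 * g_3 = 3.05 * 3.06 = 9.333
lambda_4 * g_4 = 0.21 * 2.53 = 0.5313
Total violation = 25.2014 + 7.0224 + 9.333 + 0.5313 = 42.0881


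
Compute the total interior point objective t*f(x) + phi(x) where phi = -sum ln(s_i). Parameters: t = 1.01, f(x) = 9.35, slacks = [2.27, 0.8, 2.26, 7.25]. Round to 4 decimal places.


Step 1: Compute log-barrier.
ln values: [0.8198, -0.2231, 0.8154, 1.981]
phi = -(0.8198 - 0.2231 + 0.8154 + 1.981) = -3.393
Step 2: Compute augmented objective.
t*f(x) = 1.01*9.35 = 9.4435
Total = 9.4435 - 3.393 = 6.0505


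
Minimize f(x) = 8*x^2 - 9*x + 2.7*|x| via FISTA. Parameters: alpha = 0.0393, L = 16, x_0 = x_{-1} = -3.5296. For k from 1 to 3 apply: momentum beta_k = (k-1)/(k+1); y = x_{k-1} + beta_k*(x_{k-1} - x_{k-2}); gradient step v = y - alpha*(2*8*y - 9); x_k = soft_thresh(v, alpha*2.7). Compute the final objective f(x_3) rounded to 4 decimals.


FISTA on f(x) = 8*x^2 - 9*x + 2.7*|x|
L = 16, alpha = 0.0393
Iteration 1: beta = 0.0, y = -3.5296 + 0.0*(-3.5296 + 3.5296) = -3.5296
  grad(y) = -65.4736, v = y - alpha*grad = -0.9565
  prox(v) = soft_thresh(-0.9565, 0.1061) = -0.8504
Iteration 2: beta = 0.3333, y = -0.8504 + 0.3333*(-0.8504 + 3.5296) = 0.0427
  grad(y) = -8.3169, v = y - alpha*grad = 0.3695
  prox(v) = soft_thresh(0.3695, 0.1061) = 0.2634
Iteration 3: beta = 0.5, y = 0.2634 + 0.5*(0.2634 + 0.8504) = 0.8203
  grad(y) = 4.1256, v = y - alpha*grad = 0.6582
  prox(v) = soft_thresh(0.6582, 0.1061) = 0.5521
f(x_3) = 8*0.5521^2 - 9*0.5521 + 2.7*|0.5521| = -1.0397


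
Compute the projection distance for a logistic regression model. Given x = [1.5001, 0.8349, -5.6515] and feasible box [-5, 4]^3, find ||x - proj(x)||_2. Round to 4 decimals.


Project each component onto [-5, 4].
clip(1.5001) = 1.5001, clip(0.8349) = 0.8349, clip(-5.6515) = -5.0
Projection = [1.5001, 0.8349, -5.0]
Squared diffs: [0.0, 0.0, 0.4245]
Distance = sqrt(0.4245) = 0.6515


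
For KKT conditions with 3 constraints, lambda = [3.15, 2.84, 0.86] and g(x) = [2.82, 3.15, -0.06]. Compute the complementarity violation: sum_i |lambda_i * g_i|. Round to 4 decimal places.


KKT complementary slackness check:
lambda_1 * g_1 = 3.15 * 2.82 = 8.883
lambda_2 * g_2 = 2.84 * 3.15 = 8.946
lambda_3 * g_3 = 0.86 * -0.06 = -0.0516
Total violation = 8.883 + 8.946 + 0.0516 = 17.8806


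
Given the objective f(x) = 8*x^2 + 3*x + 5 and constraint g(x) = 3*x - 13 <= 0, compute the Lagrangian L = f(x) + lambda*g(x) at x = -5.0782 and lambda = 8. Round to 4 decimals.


Step 1: Evaluate f(x).
f(-5.0782) = 8*(-5.0782)^2 + 3*(-5.0782) + 5 = 196.0703
Step 2: Evaluate g(x).
g(-5.0782) = 3*-5.0782 - 13 = -28.2346
Step 3: Compute Lagrangian.
L = 196.0703 + 8*-28.2346 = -29.8065


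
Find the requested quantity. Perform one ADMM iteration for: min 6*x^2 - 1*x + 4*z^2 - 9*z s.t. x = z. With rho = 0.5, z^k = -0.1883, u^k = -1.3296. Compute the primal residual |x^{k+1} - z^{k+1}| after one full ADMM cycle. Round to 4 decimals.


ADMM iteration with rho = 0.5, z^k = -0.1883, u^k = -1.3296
Step 1: x-update.
Minimize 6*x^2 - 1*x + (0.5/2)*(x + 0.1883 - 1.3296)^2
FOC: (2*6 + 0.5)*x = 1 + 0.5*(-0.1883 + 1.3296)
x^{k+1} = 0.1257
Step 2: z-update.
Minimize 4*z^2 - 9*z + (0.5/2)*(0.1257 - z - 1.3296)^2
FOC: (2*4 + 0.5)*z = 9 + 0.5*(0.1257 - 1.3296)
z^{k+1} = 0.988
Step 3: u-update.
u^{k+1} = -1.3296 + 0.1257 - 0.988 = -2.192
Step 4: Primal residual = |0.1257 - 0.988| = 0.8624


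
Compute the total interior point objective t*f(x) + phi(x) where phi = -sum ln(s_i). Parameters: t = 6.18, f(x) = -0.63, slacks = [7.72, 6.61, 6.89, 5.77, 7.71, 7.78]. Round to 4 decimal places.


Step 1: Compute log-barrier.
ln values: [2.0438, 1.8886, 1.9301, 1.7527, 2.0425, 2.0516]
phi = -(2.0438 + 1.8886 + 1.9301 + 1.7527 + 2.0425 + 2.0516) = -11.7092
Step 2: Compute augmented objective.
t*f(x) = 6.18*-0.63 = -3.8934
Total = -3.8934 - 11.7092 = -15.6026


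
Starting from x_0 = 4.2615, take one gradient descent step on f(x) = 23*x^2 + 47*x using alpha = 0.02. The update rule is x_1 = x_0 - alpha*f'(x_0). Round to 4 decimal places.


We compute the gradient at x_0 and apply the update.
f'(x) = 46*x + 47
f'(4.2615) = 46*4.2615 + 47 = 243.029
x_1 = 4.2615 - 0.02*243.029 = -0.5991


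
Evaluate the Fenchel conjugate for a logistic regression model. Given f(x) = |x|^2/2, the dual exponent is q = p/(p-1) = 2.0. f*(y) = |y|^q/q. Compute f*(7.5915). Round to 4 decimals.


The conjugate exponent q satisfies 1/p + 1/q = 1.
p = 2, so q = 2/(2 - 1) = 2.0
|y|^q = 7.5915^2.0 = 57.6309
f*(7.5915) = 57.6309 / 2.0 = 28.8154


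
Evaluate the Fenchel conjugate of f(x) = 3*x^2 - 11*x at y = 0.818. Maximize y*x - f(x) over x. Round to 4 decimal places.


f*(y) = sup_x {y*x - a*x^2 - b*x} = sup_x {(y-b)*x - a*x^2}
FOC: (y - b) - 2a*x = 0 => x* = (y - b)/(2a)
x* = (0.818 + 11)/(2*3) = 1.9697
f*(0.818) = (y-b)^2/(4a) = (0.818 + 11)^2/(4*3)
= 139.6651/12 = 11.6388


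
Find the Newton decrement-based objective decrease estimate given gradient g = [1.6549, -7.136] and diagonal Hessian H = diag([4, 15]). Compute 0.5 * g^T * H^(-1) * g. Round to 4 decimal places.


Step 1: H is diagonal, so H^(-1) * g = [0.4137, -0.4757].
Step 2: g^T H^(-1) g = sum_i g_i^2 / H_ii
  = (1.6549)^2/4 + (-7.136)^2/15
  = 0.6847 + 3.3948 = 4.0795
Step 3: Objective decrease = 0.5 * g^T H^(-1) g = 2.0398


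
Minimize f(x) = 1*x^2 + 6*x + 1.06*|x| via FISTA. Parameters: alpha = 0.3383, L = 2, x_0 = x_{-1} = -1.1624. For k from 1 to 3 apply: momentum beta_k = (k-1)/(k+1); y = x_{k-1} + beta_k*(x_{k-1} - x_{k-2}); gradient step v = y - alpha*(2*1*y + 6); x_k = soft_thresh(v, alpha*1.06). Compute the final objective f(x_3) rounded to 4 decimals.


FISTA on f(x) = 1*x^2 + 6*x + 1.06*|x|
L = 2, alpha = 0.3383
Iteration 1: beta = 0.0, y = -1.1624 + 0.0*(-1.1624 + 1.1624) = -1.1624
  grad(y) = 3.6752, v = y - alpha*grad = -2.4057
  prox(v) = soft_thresh(-2.4057, 0.3586) = -2.0471
Iteration 2: beta = 0.3333, y = -2.0471 + 0.3333*(-2.0471 + 1.1624) = -2.342
  grad(y) = 1.3159, v = y - alpha*grad = -2.7872
  prox(v) = soft_thresh(-2.7872, 0.3586) = -2.4286
Iteration 3: beta = 0.5, y = -2.4286 + 0.5*(-2.4286 + 2.0471) = -2.6194
  grad(y) = 0.7613, v = y - alpha*grad = -2.8769
  prox(v) = soft_thresh(-2.8769, 0.3586) = -2.5183
f(x_3) = 1*(-2.5183)^2 + 6*(-2.5183) + 1.06*|-2.5183| = -6.0986


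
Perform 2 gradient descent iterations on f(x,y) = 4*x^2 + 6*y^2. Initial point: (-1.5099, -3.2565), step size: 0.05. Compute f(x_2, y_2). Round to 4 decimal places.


Gradient descent on f(x,y) = 4*x^2 + 6*y^2.
Starting point: (-1.5099, -3.2565), alpha = 0.05
Step 1: grad_x = 2*4*-1.5099 = -12.0792, grad_y = 2*6*-3.2565 = -39.078
  x_1 = -1.5099 - 0.05*-12.0792 = -0.9059
  y_1 = -3.2565 - 0.05*-39.078 = -1.3026
Step 2: grad_x = 2*4*-0.9059 = -7.2475, grad_y = 2*6*-1.3026 = -15.6312
  x_2 = -0.9059 - 0.05*-7.2475 = -0.5436
  y_2 = -1.3026 - 0.05*-15.6312 = -0.521
f(-0.5436, -0.521) = 4*(-0.5436)^2 + 6*(-0.521)^2 = 2.8107


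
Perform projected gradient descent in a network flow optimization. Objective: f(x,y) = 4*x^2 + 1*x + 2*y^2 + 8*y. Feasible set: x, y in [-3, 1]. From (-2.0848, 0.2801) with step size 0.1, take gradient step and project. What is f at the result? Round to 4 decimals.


Step 1: Compute gradient at (-2.0848, 0.2801).
grad_x = 2*4*-2.0848 + 1 = -15.6784
grad_y = 2*2*0.2801 + 8 = 9.1204
Step 2: Gradient step.
x_raw = -2.0848 - 0.1*-15.6784 = -0.517
y_raw = 0.2801 - 0.1*9.1204 = -0.6319
Step 3: Project onto [-3, 1].
x_proj = clip(-0.517) = -0.517
y_proj = clip(-0.6319) = -0.6319
Step 4: Evaluate f.
f(-0.517, -0.6319) = -3.7048


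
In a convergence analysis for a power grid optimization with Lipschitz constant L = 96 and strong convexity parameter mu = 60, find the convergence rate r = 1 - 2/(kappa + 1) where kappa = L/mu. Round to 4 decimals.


Step 1: Compute the condition number.
kappa = L/mu = 96/60 = 1.6
Step 2: Compute the convergence rate.
r = 1 - 2/(kappa + 1) = 1 - 2*mu/(L + mu) = (L - mu)/(L + mu) = 36/156 = 0.2308


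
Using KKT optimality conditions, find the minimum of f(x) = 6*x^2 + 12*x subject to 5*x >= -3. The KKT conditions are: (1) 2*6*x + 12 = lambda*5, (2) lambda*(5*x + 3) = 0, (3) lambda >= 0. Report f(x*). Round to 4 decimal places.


Step 1: Try lambda = 0 (constraint inactive).
x_unc = -12/(2*6) = -1.0
Check: 5*-1.0 = -5.0 < -3 -- violated!
Step 2: Constraint must be active: 5*x = -3
x* = -3/5 = -0.6
lambda = (2*6*(-0.6) + 12)/5 = 0.96
Step 3: Compute optimal value.
f(x*) = 6*(-0.6)^2 + 12*(-0.6) = -5.04


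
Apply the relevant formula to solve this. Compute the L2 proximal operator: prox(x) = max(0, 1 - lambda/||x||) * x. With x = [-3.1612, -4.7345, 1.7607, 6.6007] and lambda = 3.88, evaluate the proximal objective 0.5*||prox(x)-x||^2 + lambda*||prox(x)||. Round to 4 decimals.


Step 1: Compute ||x||.
||x|| = 8.8926
Step 2: Compute scaling factor.
scale = max(0, 1 - 3.88/8.8926) = 0.5637
Step 3: prox(x) = [-1.7819, -2.6687, 0.9925, 3.7207]
||prox(x)|| = 5.0126
Step 4: Proximal objective.
0.5*||prox-x||^2 = 7.5272
lambda*||prox|| = 19.4489
Total = 26.976


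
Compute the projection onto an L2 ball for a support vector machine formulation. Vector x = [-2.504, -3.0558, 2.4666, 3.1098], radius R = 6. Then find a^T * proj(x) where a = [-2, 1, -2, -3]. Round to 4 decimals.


Step 1: Compute ||x|| (intermediates to 6 decimals).
||x|| = sqrt((-2.504)^2 + (-3.0558)^2 + 2.4666^2 + 3.1098^2) = 5.600259
Step 2: Project.
Since ||x|| <= R, proj = x (no scaling needed).
proj(x) = [-2.504, -3.0558, 2.4666, 3.1098]
Step 3: Dot product.
a^T * proj(x) = -2*(-2.504) + 1*(-3.0558) - 2*2.4666 - 3*3.1098 = -12.3104


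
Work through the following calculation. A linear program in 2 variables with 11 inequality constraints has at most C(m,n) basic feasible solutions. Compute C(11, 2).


Each vertex corresponds to some choice of n active constraints out of m, so the number of vertices is at most C(m, n) = m! / (n!(m-n)!).
m = 11, n = 2
Numerator: 11 * 10
Denominator: 2! = 2
C(11, 2) = 55


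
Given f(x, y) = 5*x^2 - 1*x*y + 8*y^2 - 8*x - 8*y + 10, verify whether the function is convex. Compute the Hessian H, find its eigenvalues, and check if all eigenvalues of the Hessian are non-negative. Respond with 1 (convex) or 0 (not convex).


The Hessian of f(x,y) = 5*x^2 - 1*x*y + 8*y^2 - 8*x - 8*y + 10 is:
H = [[10, -1], [-1, 16]]
Trace = 10 + 16 = 26
Determinant = 10*16 - (-1)^2 = 159
Discriminant = (26)^2 - 4*159 = 40.0
Eigenvalues: lambda_1 = 9.8377, lambda_2 = 16.1623
The function is convex.

1


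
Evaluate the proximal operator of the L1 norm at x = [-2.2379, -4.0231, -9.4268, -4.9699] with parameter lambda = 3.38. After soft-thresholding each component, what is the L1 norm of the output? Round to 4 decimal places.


Soft-thresholding with lambda = 3.38:
prox(-2.2379) = sign(-2.2379)*max(|-2.2379| - 3.38, 0) = 0.0
prox(-4.0231) = sign(-4.0231)*max(|-4.0231| - 3.38, 0) = -0.6431
prox(-9.4268) = sign(-9.4268)*max(|-9.4268| - 3.38, 0) = -6.0468
prox(-4.9699) = sign(-4.9699)*max(|-4.9699| - 3.38, 0) = -1.5899
prox(x) = [0.0, -0.6431, -6.0468, -1.5899]
||prox(x)||_1 = 0.0 + 0.6431 + 6.0468 + 1.5899 = 8.2798


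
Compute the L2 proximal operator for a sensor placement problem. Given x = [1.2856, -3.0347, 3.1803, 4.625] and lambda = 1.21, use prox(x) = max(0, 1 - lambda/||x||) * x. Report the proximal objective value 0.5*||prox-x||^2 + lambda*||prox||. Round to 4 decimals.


Step 1: Compute ||x||.
||x|| = 6.509
Step 2: Compute scaling factor.
scale = max(0, 1 - 1.21/6.509) = 0.8141
Step 3: prox(x) = [1.0466, -2.4706, 2.5891, 3.7652]
||prox(x)|| = 5.299
Step 4: Proximal objective.
0.5*||prox-x||^2 = 0.7321
lambda*||prox|| = 6.4118
Total = 7.1438


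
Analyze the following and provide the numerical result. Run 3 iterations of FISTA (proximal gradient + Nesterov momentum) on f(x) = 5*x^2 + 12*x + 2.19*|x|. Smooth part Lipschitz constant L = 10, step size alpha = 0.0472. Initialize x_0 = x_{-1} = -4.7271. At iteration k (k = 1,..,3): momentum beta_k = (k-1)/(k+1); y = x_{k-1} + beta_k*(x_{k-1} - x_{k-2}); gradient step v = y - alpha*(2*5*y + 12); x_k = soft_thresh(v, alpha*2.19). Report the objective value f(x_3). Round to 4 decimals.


FISTA on f(x) = 5*x^2 + 12*x + 2.19*|x|
L = 10, alpha = 0.0472
Iteration 1: beta = 0.0, y = -4.7271 + 0.0*(-4.7271 + 4.7271) = -4.7271
  grad(y) = -35.271, v = y - alpha*grad = -3.0623
  prox(v) = soft_thresh(-3.0623, 0.1034) = -2.9589
Iteration 2: beta = 0.3333, y = -2.9589 + 0.3333*(-2.9589 + 4.7271) = -2.3696
  grad(y) = -11.6955, v = y - alpha*grad = -1.8175
  prox(v) = soft_thresh(-1.8175, 0.1034) = -1.7142
Iteration 3: beta = 0.5, y = -1.7142 + 0.5*(-1.7142 + 2.9589) = -1.0918
  grad(y) = 1.0824, v = y - alpha*grad = -1.1429
  prox(v) = soft_thresh(-1.1429, 0.1034) = -1.0395
f(x_3) = 5*(-1.0395)^2 + 12*(-1.0395) + 2.19*|-1.0395| = -4.7947


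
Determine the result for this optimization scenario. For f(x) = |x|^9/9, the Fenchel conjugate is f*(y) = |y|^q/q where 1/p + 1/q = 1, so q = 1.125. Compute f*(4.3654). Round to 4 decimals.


The conjugate exponent q satisfies 1/p + 1/q = 1.
p = 9, so q = 9/(9 - 1) = 1.125
|y|^q = 4.3654^1.125 = 5.2484
f*(4.3654) = 5.2484 / 1.125 = 4.6652


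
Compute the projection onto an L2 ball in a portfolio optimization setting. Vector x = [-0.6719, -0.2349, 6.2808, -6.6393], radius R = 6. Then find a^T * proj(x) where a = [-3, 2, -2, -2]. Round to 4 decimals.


Step 1: Compute ||x|| (intermediates to 6 decimals).
||x|| = sqrt((-0.6719)^2 + (-0.2349)^2 + 6.2808^2 + (-6.6393)^2) = 9.167081
Step 2: Project.
Since ||x|| > R, scale = R/||x|| = 6/9.167081 = 0.654516, proj(x) = scale * x
proj(x) = [-0.439769, -0.153746, 4.110884, -4.345528]
Step 3: Dot product.
a^T * proj(x) = -3*(-0.439769) + 2*(-0.153746) - 2*4.110884 - 2*(-4.345528) = 1.4811


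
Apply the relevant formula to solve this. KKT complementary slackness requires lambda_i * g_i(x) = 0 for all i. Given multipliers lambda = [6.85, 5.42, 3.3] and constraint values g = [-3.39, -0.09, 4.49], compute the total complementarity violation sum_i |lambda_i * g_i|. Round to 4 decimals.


KKT complementary slackness check:
lambda_1 * g_1 = 6.85 * -3.39 = -23.2215
lambda_2 * g_2 = 5.42 * -0.09 = -0.4878
lambda_3 * g_3 = 3.3 * 4.49 = 14.817
Total violation = 23.2215 + 0.4878 + 14.817 = 38.5263


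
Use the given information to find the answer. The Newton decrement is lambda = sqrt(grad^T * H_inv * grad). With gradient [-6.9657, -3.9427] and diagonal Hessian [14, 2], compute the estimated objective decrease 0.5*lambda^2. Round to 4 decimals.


Step 1: H is diagonal, so H^(-1) * g = [-0.4976, -1.9714].
Step 2: g^T H^(-1) g = sum_i g_i^2 / H_ii
  = (-6.9657)^2/14 + (-3.9427)^2/2
  = 3.4658 + 7.7724 = 11.2382
Step 3: Objective decrease = 0.5 * g^T H^(-1) g = 5.6191


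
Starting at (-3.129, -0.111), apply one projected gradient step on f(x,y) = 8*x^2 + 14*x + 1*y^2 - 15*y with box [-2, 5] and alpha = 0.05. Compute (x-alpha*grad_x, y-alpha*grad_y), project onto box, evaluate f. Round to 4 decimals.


Step 1: Compute gradient at (-3.129, -0.111).
grad_x = 2*8*-3.129 + 14 = -36.064
grad_y = 2*1*-0.111 - 15 = -15.222
Step 2: Gradient step.
x_raw = -3.129 - 0.05*-36.064 = -1.3258
y_raw = -0.111 - 0.05*-15.222 = 0.6501
Step 3: Project onto [-2, 5].
x_proj = clip(-1.3258) = -1.3258
y_proj = clip(0.6501) = 0.6501
Step 4: Evaluate f.
f(-1.3258, 0.6501) = -13.8281


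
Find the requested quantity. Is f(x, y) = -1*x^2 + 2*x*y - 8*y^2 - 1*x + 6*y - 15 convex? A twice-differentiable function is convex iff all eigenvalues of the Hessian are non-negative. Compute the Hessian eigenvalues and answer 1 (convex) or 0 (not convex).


The Hessian of f(x,y) = -1*x^2 + 2*x*y - 8*y^2 - 1*x + 6*y - 15 is:
H = [[-2, 2], [2, -16]]
Trace = -2 - 16 = -18
Determinant = -2*-16 - (2)^2 = 28
Discriminant = (-18)^2 - 4*28 = 212.0
Eigenvalues: lambda_1 = -16.2801, lambda_2 = -1.7199
The function is not convex.

0


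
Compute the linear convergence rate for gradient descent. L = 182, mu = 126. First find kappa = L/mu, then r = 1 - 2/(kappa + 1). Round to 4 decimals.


Step 1: Compute the condition number.
kappa = L/mu = 182/126 = 1.4444
Step 2: Compute the convergence rate.
r = 1 - 2/(kappa + 1) = 1 - 2*mu/(L + mu) = (L - mu)/(L + mu) = 56/308 = 0.1818


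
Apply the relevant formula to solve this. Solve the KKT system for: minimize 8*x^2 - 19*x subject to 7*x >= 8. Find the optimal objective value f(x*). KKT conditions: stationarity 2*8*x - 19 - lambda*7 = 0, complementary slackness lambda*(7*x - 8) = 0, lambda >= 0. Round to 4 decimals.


Step 1: Try lambda = 0 (constraint inactive).
Stationarity: 2*8*x - 19 = 0
x* = 19/(2*8) = 1.1875
Check constraint: 7*1.1875 = 8.3125 >= 8 -- satisfied.
Step 2: Compute optimal value.
f(x*) = 8*1.1875^2 - 19*1.1875 = -11.2813


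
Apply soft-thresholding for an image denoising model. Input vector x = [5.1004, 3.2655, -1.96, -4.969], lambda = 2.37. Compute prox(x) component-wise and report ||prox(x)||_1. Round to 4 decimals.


Soft-thresholding with lambda = 2.37:
prox(5.1004) = sign(5.1004)*max(|5.1004| - 2.37, 0) = 2.7304
prox(3.2655) = sign(3.2655)*max(|3.2655| - 2.37, 0) = 0.8955
prox(-1.96) = sign(-1.96)*max(|-1.96| - 2.37, 0) = 0.0
prox(-4.969) = sign(-4.969)*max(|-4.969| - 2.37, 0) = -2.599
prox(x) = [2.7304, 0.8955, 0.0, -2.599]
||prox(x)||_1 = 2.7304 + 0.8955 + 0.0 + 2.599 = 6.2249


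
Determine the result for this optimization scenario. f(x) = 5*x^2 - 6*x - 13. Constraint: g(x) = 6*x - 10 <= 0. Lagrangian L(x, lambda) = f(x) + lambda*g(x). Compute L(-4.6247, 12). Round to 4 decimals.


Step 1: Evaluate f(x).
f(-4.6247) = 5*(-4.6247)^2 - 6*(-4.6247) - 13 = 121.6875
Step 2: Evaluate g(x).
g(-4.6247) = 6*-4.6247 - 10 = -37.7482
Step 3: Compute Lagrangian.
L = 121.6875 + 12*-37.7482 = -331.2909
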